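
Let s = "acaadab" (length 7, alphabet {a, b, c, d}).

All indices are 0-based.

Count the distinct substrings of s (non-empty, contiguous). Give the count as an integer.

rank→(start, suffix):
  0 → (2, 'aadab')
  1 → (5, 'ab')
  2 → (0, 'acaadab')
  3 → (3, 'adab')
  4 → (6, 'b')
  5 → (1, 'caadab')
  6 → (4, 'dab')

SA = [2, 5, 0, 3, 6, 1, 4]
i: (SA[i-1],SA[i]) lcp shared
  1: (2,5) 1 'a'
  2: (5,0) 1 'a'
  3: (0,3) 1 'a'
  4: (3,6) 0 ''
  5: (6,1) 0 ''
  6: (1,4) 0 ''

n(n+1)/2 = 7·8/2 = 28
Σ LCP = 0 + 1 + 1 + 1 + 0 + 0 + 0 = 3
distinct = 28 − 3 = 25

25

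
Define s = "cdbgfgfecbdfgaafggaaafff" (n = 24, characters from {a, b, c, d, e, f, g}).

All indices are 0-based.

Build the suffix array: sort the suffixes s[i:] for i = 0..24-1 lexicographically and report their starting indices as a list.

[18, 19, 13, 20, 14, 9, 2, 8, 0, 1, 10, 7, 23, 6, 22, 21, 11, 4, 15, 17, 12, 5, 3, 16]

rank→(start, suffix):
  0 → (18, 'aaafff')
  1 → (19, 'aafff')
  2 → (13, 'aafggaaafff')
  3 → (20, 'afff')
  4 → (14, 'afggaaafff')
  5 → (9, 'bdfgaafggaaafff')
  6 → (2, 'bgfgfecbdfgaafggaaafff')
  7 → (8, 'cbdfgaafggaaafff')
  8 → (0, 'cdbgfgfecbdfgaafggaaafff')
  9 → (1, 'dbgfgfecbdfgaafggaaafff')
  10 → (10, 'dfgaafggaaafff')
  11 → (7, 'ecbdfgaafggaaafff')
  12 → (23, 'f')
  13 → (6, 'fecbdfgaafggaaafff')
  14 → (22, 'ff')
  15 → (21, 'fff')
  16 → (11, 'fgaafggaaafff')
  17 → (4, 'fgfecbdfgaafggaaafff')
  18 → (15, 'fggaaafff')
  19 → (17, 'gaaafff')
  20 → (12, 'gaafggaaafff')
  21 → (5, 'gfecbdfgaafggaaafff')
  22 → (3, 'gfgfecbdfgaafggaaafff')
  23 → (16, 'ggaaafff')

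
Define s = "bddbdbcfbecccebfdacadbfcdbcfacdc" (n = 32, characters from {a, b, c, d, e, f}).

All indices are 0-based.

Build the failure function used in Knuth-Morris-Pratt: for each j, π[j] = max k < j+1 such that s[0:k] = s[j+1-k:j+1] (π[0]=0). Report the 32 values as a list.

[0, 0, 0, 1, 2, 1, 0, 0, 1, 0, 0, 0, 0, 0, 1, 0, 0, 0, 0, 0, 0, 1, 0, 0, 0, 1, 0, 0, 0, 0, 0, 0]

π[0] = 0
j=1 s[j]='d': π[1]=0 (border '')
j=2 s[j]='d': π[2]=0 (border '')
j=3 s[j]='b': π[3]=1 (border 'b')
j=4 s[j]='d': π[4]=2 (border 'bd')
j=5 s[j]='b': k: 2→0; π[5]=1 (border 'b')
j=6 s[j]='c': k: 1→0; π[6]=0 (border '')
j=7 s[j]='f': π[7]=0 (border '')
j=8 s[j]='b': π[8]=1 (border 'b')
j=9 s[j]='e': k: 1→0; π[9]=0 (border '')
j=10 s[j]='c': π[10]=0 (border '')
j=11 s[j]='c': π[11]=0 (border '')
j=12 s[j]='c': π[12]=0 (border '')
j=13 s[j]='e': π[13]=0 (border '')
j=14 s[j]='b': π[14]=1 (border 'b')
j=15 s[j]='f': k: 1→0; π[15]=0 (border '')
j=16 s[j]='d': π[16]=0 (border '')
j=17 s[j]='a': π[17]=0 (border '')
j=18 s[j]='c': π[18]=0 (border '')
j=19 s[j]='a': π[19]=0 (border '')
j=20 s[j]='d': π[20]=0 (border '')
j=21 s[j]='b': π[21]=1 (border 'b')
j=22 s[j]='f': k: 1→0; π[22]=0 (border '')
j=23 s[j]='c': π[23]=0 (border '')
j=24 s[j]='d': π[24]=0 (border '')
j=25 s[j]='b': π[25]=1 (border 'b')
j=26 s[j]='c': k: 1→0; π[26]=0 (border '')
j=27 s[j]='f': π[27]=0 (border '')
j=28 s[j]='a': π[28]=0 (border '')
j=29 s[j]='c': π[29]=0 (border '')
j=30 s[j]='d': π[30]=0 (border '')
j=31 s[j]='c': π[31]=0 (border '')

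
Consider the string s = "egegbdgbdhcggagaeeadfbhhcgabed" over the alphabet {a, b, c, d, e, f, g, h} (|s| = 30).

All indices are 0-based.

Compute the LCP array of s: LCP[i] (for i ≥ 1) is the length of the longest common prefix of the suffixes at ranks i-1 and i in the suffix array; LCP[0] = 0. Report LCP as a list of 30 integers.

rank→(start, suffix):
  0 → (26, 'abed')
  1 → (18, 'adfbhhcgabed')
  2 → (15, 'aeeadfbhhcgabed')
  3 → (13, 'agaeeadfbhhcgabed')
  4 → (4, 'bdgbdhcggagaeeadfbhhcgabed')
  5 → (7, 'bdhcggagaeeadfbhhcgabed')
  6 → (27, 'bed')
  7 → (21, 'bhhcgabed')
  8 → (24, 'cgabed')
  9 → (10, 'cggagaeeadfbhhcgabed')
  10 → (29, 'd')
  11 → (19, 'dfbhhcgabed')
  12 → (5, 'dgbdhcggagaeeadfbhhcgabed')
  13 → (8, 'dhcggagaeeadfbhhcgabed')
  14 → (17, 'eadfbhhcgabed')
  15 → (28, 'ed')
  16 → (16, 'eeadfbhhcgabed')
  17 → (2, 'egbdgbdhcggagaeeadfbhhcgabed')
  18 → (0, 'egegbdgbdhcggagaeeadfbhhcgabed')
  19 → (20, 'fbhhcgabed')
  20 → (25, 'gabed')
  21 → (14, 'gaeeadfbhhcgabed')
  22 → (12, 'gagaeeadfbhhcgabed')
  23 → (3, 'gbdgbdhcggagaeeadfbhhcgabed')
  24 → (6, 'gbdhcggagaeeadfbhhcgabed')
  25 → (1, 'gegbdgbdhcggagaeeadfbhhcgabed')
  26 → (11, 'ggagaeeadfbhhcgabed')
  27 → (23, 'hcgabed')
  28 → (9, 'hcggagaeeadfbhhcgabed')
  29 → (22, 'hhcgabed')

SA = [26, 18, 15, 13, 4, 7, 27, 21, 24, 10, 29, 19, 5, 8, 17, 28, 16, 2, 0, 20, 25, 14, 12, 3, 6, 1, 11, 23, 9, 22]
i: (SA[i-1],SA[i]) lcp shared
  1: (26,18) 1 'a'
  2: (18,15) 1 'a'
  3: (15,13) 1 'a'
  4: (13,4) 0 ''
  5: (4,7) 2 'bd'
  6: (7,27) 1 'b'
  7: (27,21) 1 'b'
  8: (21,24) 0 ''
  9: (24,10) 2 'cg'
  10: (10,29) 0 ''
  11: (29,19) 1 'd'
  12: (19,5) 1 'd'
  13: (5,8) 1 'd'
  14: (8,17) 0 ''
  15: (17,28) 1 'e'
  16: (28,16) 1 'e'
  17: (16,2) 1 'e'
  18: (2,0) 2 'eg'
  19: (0,20) 0 ''
  20: (20,25) 0 ''
  21: (25,14) 2 'ga'
  22: (14,12) 2 'ga'
  23: (12,3) 1 'g'
  24: (3,6) 3 'gbd'
  25: (6,1) 1 'g'
  26: (1,11) 1 'g'
  27: (11,23) 0 ''
  28: (23,9) 3 'hcg'
  29: (9,22) 1 'h'

[0, 1, 1, 1, 0, 2, 1, 1, 0, 2, 0, 1, 1, 1, 0, 1, 1, 1, 2, 0, 0, 2, 2, 1, 3, 1, 1, 0, 3, 1]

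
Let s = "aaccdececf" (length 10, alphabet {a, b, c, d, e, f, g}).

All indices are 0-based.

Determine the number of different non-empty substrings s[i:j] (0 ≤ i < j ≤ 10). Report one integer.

49

sorted suffixes:
  #0 SA[0]=0  'aaccdececf'
  #1 SA[1]=1  'accdececf'
  #2 SA[2]=2  'ccdececf'
  #3 SA[3]=3  'cdececf'
  #4 SA[4]=6  'cecf'
  #5 SA[5]=8  'cf'
  #6 SA[6]=4  'dececf'
  #7 SA[7]=5  'ececf'
  #8 SA[8]=7  'ecf'
  #9 SA[9]=9  'f'

SA = [0, 1, 2, 3, 6, 8, 4, 5, 7, 9]
i: (SA[i-1],SA[i]) lcp shared
  1: (0,1) 1 'a'
  2: (1,2) 0 ''
  3: (2,3) 1 'c'
  4: (3,6) 1 'c'
  5: (6,8) 1 'c'
  6: (8,4) 0 ''
  7: (4,5) 0 ''
  8: (5,7) 2 'ec'
  9: (7,9) 0 ''

n(n+1)/2 = 10·11/2 = 55
Σ LCP = 0 + 1 + 0 + 1 + 1 + 1 + 0 + 0 + 2 + 0 = 6
distinct = 55 − 6 = 49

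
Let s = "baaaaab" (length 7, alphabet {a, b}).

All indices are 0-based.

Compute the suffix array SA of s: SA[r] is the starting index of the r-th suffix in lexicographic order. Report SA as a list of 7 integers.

rank→(start, suffix):
  0 → (1, 'aaaaab')
  1 → (2, 'aaaab')
  2 → (3, 'aaab')
  3 → (4, 'aab')
  4 → (5, 'ab')
  5 → (6, 'b')
  6 → (0, 'baaaaab')

[1, 2, 3, 4, 5, 6, 0]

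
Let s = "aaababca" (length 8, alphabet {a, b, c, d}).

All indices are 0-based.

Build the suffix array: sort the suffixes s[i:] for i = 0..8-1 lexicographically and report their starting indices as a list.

sorted suffixes:
  #0 SA[0]=7  'a'
  #1 SA[1]=0  'aaababca'
  #2 SA[2]=1  'aababca'
  #3 SA[3]=2  'ababca'
  #4 SA[4]=4  'abca'
  #5 SA[5]=3  'babca'
  #6 SA[6]=5  'bca'
  #7 SA[7]=6  'ca'

[7, 0, 1, 2, 4, 3, 5, 6]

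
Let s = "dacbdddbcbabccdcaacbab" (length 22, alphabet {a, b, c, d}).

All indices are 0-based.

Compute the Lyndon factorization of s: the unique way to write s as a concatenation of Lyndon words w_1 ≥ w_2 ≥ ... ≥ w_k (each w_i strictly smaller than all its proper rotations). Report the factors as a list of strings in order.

emit factor 1: 'd' (i=0, period=1)
emit factor 2: 'acbdddbcb' (i=1, period=9)
emit factor 3: 'abccdc' (i=10, period=6)
emit factor 4: 'aacbab' (i=16, period=6)

["d", "acbdddbcb", "abccdc", "aacbab"]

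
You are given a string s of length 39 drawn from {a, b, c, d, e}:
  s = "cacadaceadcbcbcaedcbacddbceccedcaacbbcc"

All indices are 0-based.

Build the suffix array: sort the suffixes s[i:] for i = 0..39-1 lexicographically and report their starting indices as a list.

[32, 1, 33, 20, 5, 3, 8, 15, 19, 35, 13, 11, 36, 24, 38, 31, 0, 2, 14, 18, 34, 12, 10, 37, 27, 21, 6, 25, 28, 4, 23, 30, 17, 9, 22, 7, 26, 29, 16]

rank | idx | suffix
   0 |  32 | aacbbcc
   1 |   1 | acadaceadcbcbcaedcbacddbceccedcaacbbcc
   2 |  33 | acbbcc
   3 |  20 | acddbceccedcaacbbcc
   4 |   5 | aceadcbcbcaedcbacddbceccedcaacbbcc
   5 |   3 | adaceadcbcbcaedcbacddbceccedcaacbbcc
   6 |   8 | adcbcbcaedcbacddbceccedcaacbbcc
   7 |  15 | aedcbacddbceccedcaacbbcc
   8 |  19 | bacddbceccedcaacbbcc
   9 |  35 | bbcc
  10 |  13 | bcaedcbacddbceccedcaacbbcc
  11 |  11 | bcbcaedcbacddbceccedcaacbbcc
  12 |  36 | bcc
  13 |  24 | bceccedcaacbbcc
  14 |  38 | c
  15 |  31 | caacbbcc
  16 |   0 | cacadaceadcbcbcaedcbacddbceccedcaacbbcc
  17 |   2 | cadaceadcbcbcaedcbacddbceccedcaacbbcc
  18 |  14 | caedcbacddbceccedcaacbbcc
  19 |  18 | cbacddbceccedcaacbbcc
  20 |  34 | cbbcc
  21 |  12 | cbcaedcbacddbceccedcaacbbcc
  22 |  10 | cbcbcaedcbacddbceccedcaacbbcc
  23 |  37 | cc
  24 |  27 | ccedcaacbbcc
  25 |  21 | cddbceccedcaacbbcc
  26 |   6 | ceadcbcbcaedcbacddbceccedcaacbbcc
  27 |  25 | ceccedcaacbbcc
  28 |  28 | cedcaacbbcc
  29 |   4 | daceadcbcbcaedcbacddbceccedcaacbbcc
  30 |  23 | dbceccedcaacbbcc
  31 |  30 | dcaacbbcc
  32 |  17 | dcbacddbceccedcaacbbcc
  33 |   9 | dcbcbcaedcbacddbceccedcaacbbcc
  34 |  22 | ddbceccedcaacbbcc
  35 |   7 | eadcbcbcaedcbacddbceccedcaacbbcc
  36 |  26 | eccedcaacbbcc
  37 |  29 | edcaacbbcc
  38 |  16 | edcbacddbceccedcaacbbcc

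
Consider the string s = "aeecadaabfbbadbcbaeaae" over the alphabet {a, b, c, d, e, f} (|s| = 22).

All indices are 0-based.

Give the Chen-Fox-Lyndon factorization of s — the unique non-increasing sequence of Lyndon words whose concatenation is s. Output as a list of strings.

emit factor 1: 'aeec' (i=0, period=4)
emit factor 2: 'ad' (i=4, period=2)
emit factor 3: 'aabfbbadbcbaeaae' (i=6, period=16)

["aeec", "ad", "aabfbbadbcbaeaae"]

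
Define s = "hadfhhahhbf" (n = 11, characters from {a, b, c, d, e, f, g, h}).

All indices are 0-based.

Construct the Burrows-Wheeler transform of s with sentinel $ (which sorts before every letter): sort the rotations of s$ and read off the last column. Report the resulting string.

rank  rotation      last
    0  $hadfhhahhbf  f
    1  adfhhahhbf$h  h
    2  ahhbf$hadfhh  h
    3  bf$hadfhhahh  h
    4  dfhhahhbf$ha  a
    5  f$hadfhhahhb  b
    6  fhhahhbf$had  d
    7  hadfhhahhbf$  $
    8  hahhbf$hadfh  h
    9  hbf$hadfhhah  h
   10  hhahhbf$hadf  f
   11  hhbf$hadfhha  a

fhhhabd$hhfa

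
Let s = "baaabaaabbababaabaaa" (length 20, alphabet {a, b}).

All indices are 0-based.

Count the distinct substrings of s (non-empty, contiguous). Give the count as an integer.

rank→(start, suffix):
  0 → (19, 'a')
  1 → (18, 'aa')
  2 → (17, 'aaa')
  3 → (1, 'aaabaaabbababaabaaa')
  4 → (5, 'aaabbababaabaaa')
  5 → (14, 'aabaaa')
  6 → (2, 'aabaaabbababaabaaa')
  7 → (6, 'aabbababaabaaa')
  8 → (15, 'abaaa')
  9 → (3, 'abaaabbababaabaaa')
  10 → (12, 'abaabaaa')
  11 → (10, 'ababaabaaa')
  12 → (7, 'abbababaabaaa')
  13 → (16, 'baaa')
  14 → (0, 'baaabaaabbababaabaaa')
  15 → (4, 'baaabbababaabaaa')
  16 → (13, 'baabaaa')
  17 → (11, 'babaabaaa')
  18 → (9, 'bababaabaaa')
  19 → (8, 'bbababaabaaa')

SA = [19, 18, 17, 1, 5, 14, 2, 6, 15, 3, 12, 10, 7, 16, 0, 4, 13, 11, 9, 8]
i: (SA[i-1],SA[i]) lcp shared
  1: (19,18) 1 'a'
  2: (18,17) 2 'aa'
  3: (17,1) 3 'aaa'
  4: (1,5) 4 'aaab'
  5: (5,14) 2 'aa'
  6: (14,2) 6 'aabaaa'
  7: (2,6) 3 'aab'
  8: (6,15) 1 'a'
  9: (15,3) 5 'abaaa'
  10: (3,12) 4 'abaa'
  11: (12,10) 3 'aba'
  12: (10,7) 2 'ab'
  13: (7,16) 0 ''
  14: (16,0) 4 'baaa'
  15: (0,4) 5 'baaab'
  16: (4,13) 3 'baa'
  17: (13,11) 2 'ba'
  18: (11,9) 4 'baba'
  19: (9,8) 1 'b'

n(n+1)/2 = 20·21/2 = 210
Σ LCP = 0 + 1 + 2 + 3 + 4 + 2 + 6 + 3 + 1 + 5 + 4 + 3 + 2 + 0 + 4 + 5 + 3 + 2 + 4 + 1 = 55
distinct = 210 − 55 = 155

155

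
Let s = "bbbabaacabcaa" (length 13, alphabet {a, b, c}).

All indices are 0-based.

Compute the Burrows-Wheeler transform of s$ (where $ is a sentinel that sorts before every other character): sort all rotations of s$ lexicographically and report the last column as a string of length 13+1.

rank  rotation        last
    0  $bbbabaacabcaa  a
    1  a$bbbabaacabca  a
    2  aa$bbbabaacabc  c
    3  aacabcaa$bbbab  b
    4  abaacabcaa$bbb  b
    5  abcaa$bbbabaac  c
    6  acabcaa$bbbaba  a
    7  baacabcaa$bbba  a
    8  babaacabcaa$bb  b
    9  bbabaacabcaa$b  b
   10  bbbabaacabcaa$  $
   11  bcaa$bbbabaaca  a
   12  caa$bbbabaacab  b
   13  cabcaa$bbbabaa  a

aacbbcaabb$aba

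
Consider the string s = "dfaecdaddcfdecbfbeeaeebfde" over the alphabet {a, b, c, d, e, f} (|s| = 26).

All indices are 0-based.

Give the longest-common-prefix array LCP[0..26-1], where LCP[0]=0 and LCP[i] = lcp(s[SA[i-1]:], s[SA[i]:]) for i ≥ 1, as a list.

[0, 1, 2, 0, 1, 2, 0, 1, 1, 0, 1, 1, 1, 2, 1, 0, 1, 1, 1, 2, 1, 2, 0, 1, 1, 3]

rank→(start, suffix):
  0 → (6, 'addcfdecbfbeeaeebfde')
  1 → (2, 'aecdaddcfdecbfbeeaeebfde')
  2 → (19, 'aeebfde')
  3 → (16, 'beeaeebfde')
  4 → (14, 'bfbeeaeebfde')
  5 → (22, 'bfde')
  6 → (13, 'cbfbeeaeebfde')
  7 → (4, 'cdaddcfdecbfbeeaeebfde')
  8 → (9, 'cfdecbfbeeaeebfde')
  9 → (5, 'daddcfdecbfbeeaeebfde')
  10 → (8, 'dcfdecbfbeeaeebfde')
  11 → (7, 'ddcfdecbfbeeaeebfde')
  12 → (24, 'de')
  13 → (11, 'decbfbeeaeebfde')
  14 → (0, 'dfaecdaddcfdecbfbeeaeebfde')
  15 → (25, 'e')
  16 → (18, 'eaeebfde')
  17 → (21, 'ebfde')
  18 → (12, 'ecbfbeeaeebfde')
  19 → (3, 'ecdaddcfdecbfbeeaeebfde')
  20 → (17, 'eeaeebfde')
  21 → (20, 'eebfde')
  22 → (1, 'faecdaddcfdecbfbeeaeebfde')
  23 → (15, 'fbeeaeebfde')
  24 → (23, 'fde')
  25 → (10, 'fdecbfbeeaeebfde')

SA = [6, 2, 19, 16, 14, 22, 13, 4, 9, 5, 8, 7, 24, 11, 0, 25, 18, 21, 12, 3, 17, 20, 1, 15, 23, 10]
rank  pair      lcp
   1  s[6:],s[2:]  1  'a'
   2  s[2:],s[19:]  2  'ae'
   3  s[19:],s[16:]  0  ''
   4  s[16:],s[14:]  1  'b'
   5  s[14:],s[22:]  2  'bf'
   6  s[22:],s[13:]  0  ''
   7  s[13:],s[4:]  1  'c'
   8  s[4:],s[9:]  1  'c'
   9  s[9:],s[5:]  0  ''
  10  s[5:],s[8:]  1  'd'
  11  s[8:],s[7:]  1  'd'
  12  s[7:],s[24:]  1  'd'
  13  s[24:],s[11:]  2  'de'
  14  s[11:],s[0:]  1  'd'
  15  s[0:],s[25:]  0  ''
  16  s[25:],s[18:]  1  'e'
  17  s[18:],s[21:]  1  'e'
  18  s[21:],s[12:]  1  'e'
  19  s[12:],s[3:]  2  'ec'
  20  s[3:],s[17:]  1  'e'
  21  s[17:],s[20:]  2  'ee'
  22  s[20:],s[1:]  0  ''
  23  s[1:],s[15:]  1  'f'
  24  s[15:],s[23:]  1  'f'
  25  s[23:],s[10:]  3  'fde'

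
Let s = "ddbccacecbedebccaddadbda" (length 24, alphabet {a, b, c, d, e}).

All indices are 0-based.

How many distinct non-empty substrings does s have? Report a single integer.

271

sorted suffixes:
  #0 SA[0]=23  'a'
  #1 SA[1]=5  'acecbedebccaddadbda'
  #2 SA[2]=19  'adbda'
  #3 SA[3]=16  'addadbda'
  #4 SA[4]=2  'bccacecbedebccaddadbda'
  #5 SA[5]=13  'bccaddadbda'
  #6 SA[6]=21  'bda'
  #7 SA[7]=9  'bedebccaddadbda'
  #8 SA[8]=4  'cacecbedebccaddadbda'
  #9 SA[9]=15  'caddadbda'
  #10 SA[10]=8  'cbedebccaddadbda'
  #11 SA[11]=3  'ccacecbedebccaddadbda'
  #12 SA[12]=14  'ccaddadbda'
  #13 SA[13]=6  'cecbedebccaddadbda'
  #14 SA[14]=22  'da'
  #15 SA[15]=18  'dadbda'
  #16 SA[16]=1  'dbccacecbedebccaddadbda'
  #17 SA[17]=20  'dbda'
  #18 SA[18]=17  'ddadbda'
  #19 SA[19]=0  'ddbccacecbedebccaddadbda'
  #20 SA[20]=11  'debccaddadbda'
  #21 SA[21]=12  'ebccaddadbda'
  #22 SA[22]=7  'ecbedebccaddadbda'
  #23 SA[23]=10  'edebccaddadbda'

SA = [23, 5, 19, 16, 2, 13, 21, 9, 4, 15, 8, 3, 14, 6, 22, 18, 1, 20, 17, 0, 11, 12, 7, 10]
i: (SA[i-1],SA[i]) lcp shared
  1: (23,5) 1 'a'
  2: (5,19) 1 'a'
  3: (19,16) 2 'ad'
  4: (16,2) 0 ''
  5: (2,13) 4 'bcca'
  6: (13,21) 1 'b'
  7: (21,9) 1 'b'
  8: (9,4) 0 ''
  9: (4,15) 2 'ca'
  10: (15,8) 1 'c'
  11: (8,3) 1 'c'
  12: (3,14) 3 'cca'
  13: (14,6) 1 'c'
  14: (6,22) 0 ''
  15: (22,18) 2 'da'
  16: (18,1) 1 'd'
  17: (1,20) 2 'db'
  18: (20,17) 1 'd'
  19: (17,0) 2 'dd'
  20: (0,11) 1 'd'
  21: (11,12) 0 ''
  22: (12,7) 1 'e'
  23: (7,10) 1 'e'

n(n+1)/2 = 24·25/2 = 300
Σ LCP = 0 + 1 + 1 + 2 + 0 + 4 + 1 + 1 + 0 + 2 + 1 + 1 + 3 + 1 + 0 + 2 + 1 + 2 + 1 + 2 + 1 + 0 + 1 + 1 = 29
distinct = 300 − 29 = 271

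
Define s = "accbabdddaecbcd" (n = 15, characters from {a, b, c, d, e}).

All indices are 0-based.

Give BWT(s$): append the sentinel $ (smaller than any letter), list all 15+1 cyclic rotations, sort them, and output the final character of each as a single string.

db$dccaceabcddba

rank  rotation          last
    0  $accbabdddaecbcd  d
    1  abdddaecbcd$accb  b
    2  accbabdddaecbcd$  $
    3  aecbcd$accbabddd  d
    4  babdddaecbcd$acc  c
    5  bcd$accbabdddaec  c
    6  bdddaecbcd$accba  a
    7  cbabdddaecbcd$ac  c
    8  cbcd$accbabdddae  e
    9  ccbabdddaecbcd$a  a
   10  cd$accbabdddaecb  b
   11  d$accbabdddaecbc  c
   12  daecbcd$accbabdd  d
   13  ddaecbcd$accbabd  d
   14  dddaecbcd$accbab  b
   15  ecbcd$accbabddda  a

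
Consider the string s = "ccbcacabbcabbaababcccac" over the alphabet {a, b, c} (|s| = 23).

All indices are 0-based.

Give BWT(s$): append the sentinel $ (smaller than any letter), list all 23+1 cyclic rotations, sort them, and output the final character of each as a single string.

cbaccbccbaaabcaabacbcc$b

rank  rotation                  last
    0  $ccbcacabbcabbaababcccac  c
    1  aababcccac$ccbcacabbcabb  b
    2  ababcccac$ccbcacabbcabba  a
    3  abbaababcccac$ccbcacabbc  c
    4  abbcabbaababcccac$ccbcac  c
    5  abcccac$ccbcacabbcabbaab  b
    6  ac$ccbcacabbcabbaababccc  c
    7  acabbcabbaababcccac$ccbc  c
    8  baababcccac$ccbcacabbcab  b
    9  babcccac$ccbcacabbcabbaa  a
   10  bbaababcccac$ccbcacabbca  a
   11  bbcabbaababcccac$ccbcaca  a
   12  bcabbaababcccac$ccbcacab  b
   13  bcacabbcabbaababcccac$cc  c
   14  bcccac$ccbcacabbcabbaaba  a
   15  c$ccbcacabbcabbaababccca  a
   16  cabbaababcccac$ccbcacabb  b
   17  cabbcabbaababcccac$ccbca  a
   18  cac$ccbcacabbcabbaababcc  c
   19  cacabbcabbaababcccac$ccb  b
   20  cbcacabbcabbaababcccac$c  c
   21  ccac$ccbcacabbcabbaababc  c
   22  ccbcacabbcabbaababcccac$  $
   23  cccac$ccbcacabbcabbaabab  b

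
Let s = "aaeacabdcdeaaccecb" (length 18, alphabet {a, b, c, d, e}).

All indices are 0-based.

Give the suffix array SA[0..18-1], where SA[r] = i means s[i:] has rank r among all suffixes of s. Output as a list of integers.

rank→(start, suffix):
  0 → (11, 'aaccecb')
  1 → (0, 'aaeacabdcdeaaccecb')
  2 → (5, 'abdcdeaaccecb')
  3 → (3, 'acabdcdeaaccecb')
  4 → (12, 'accecb')
  5 → (1, 'aeacabdcdeaaccecb')
  6 → (17, 'b')
  7 → (6, 'bdcdeaaccecb')
  8 → (4, 'cabdcdeaaccecb')
  9 → (16, 'cb')
  10 → (13, 'ccecb')
  11 → (8, 'cdeaaccecb')
  12 → (14, 'cecb')
  13 → (7, 'dcdeaaccecb')
  14 → (9, 'deaaccecb')
  15 → (10, 'eaaccecb')
  16 → (2, 'eacabdcdeaaccecb')
  17 → (15, 'ecb')

[11, 0, 5, 3, 12, 1, 17, 6, 4, 16, 13, 8, 14, 7, 9, 10, 2, 15]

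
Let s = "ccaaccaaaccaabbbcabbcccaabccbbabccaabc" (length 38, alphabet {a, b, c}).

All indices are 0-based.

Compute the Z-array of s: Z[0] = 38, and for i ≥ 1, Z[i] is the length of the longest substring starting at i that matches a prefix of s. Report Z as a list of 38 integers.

[38, 1, 0, 0, 4, 1, 0, 0, 0, 4, 1, 0, 0, 0, 0, 0, 1, 0, 0, 0, 2, 4, 1, 0, 0, 0, 2, 1, 0, 0, 0, 0, 4, 1, 0, 0, 0, 1]

Z[0]=38
i=1: fresh scan; Z[1]=1 scan→box=[1,2)
i=2: fresh scan; Z[2]=0
i=3: fresh scan; Z[3]=0
i=4: fresh scan; Z[4]=4 scan→box=[4,8)
i=5: min(r-i=3, Z[1]=1)=1; Z[5]=1
i=6: min(r-i=2, Z[2]=0)=0; Z[6]=0
i=7: min(r-i=1, Z[3]=0)=0; Z[7]=0
i=8: fresh scan; Z[8]=0
i=9: fresh scan; Z[9]=4 scan→box=[9,13)
i=10: min(r-i=3, Z[1]=1)=1; Z[10]=1
i=11: min(r-i=2, Z[2]=0)=0; Z[11]=0
i=12: min(r-i=1, Z[3]=0)=0; Z[12]=0
i=13: fresh scan; Z[13]=0
i=14: fresh scan; Z[14]=0
i=15: fresh scan; Z[15]=0
i=16: fresh scan; Z[16]=1 scan→box=[16,17)
i=17: fresh scan; Z[17]=0
i=18: fresh scan; Z[18]=0
i=19: fresh scan; Z[19]=0
i=20: fresh scan; Z[20]=2 scan→box=[20,22)
i=21: min(r-i=1, Z[1]=1)=1; Z[21]=4 scan→box=[21,25)
i=22: min(r-i=3, Z[1]=1)=1; Z[22]=1
i=23: min(r-i=2, Z[2]=0)=0; Z[23]=0
i=24: min(r-i=1, Z[3]=0)=0; Z[24]=0
i=25: fresh scan; Z[25]=0
i=26: fresh scan; Z[26]=2 scan→box=[26,28)
i=27: min(r-i=1, Z[1]=1)=1; Z[27]=1
i=28: fresh scan; Z[28]=0
i=29: fresh scan; Z[29]=0
i=30: fresh scan; Z[30]=0
i=31: fresh scan; Z[31]=0
i=32: fresh scan; Z[32]=4 scan→box=[32,36)
i=33: min(r-i=3, Z[1]=1)=1; Z[33]=1
i=34: min(r-i=2, Z[2]=0)=0; Z[34]=0
i=35: min(r-i=1, Z[3]=0)=0; Z[35]=0
i=36: fresh scan; Z[36]=0
i=37: fresh scan; Z[37]=1 scan→box=[37,38)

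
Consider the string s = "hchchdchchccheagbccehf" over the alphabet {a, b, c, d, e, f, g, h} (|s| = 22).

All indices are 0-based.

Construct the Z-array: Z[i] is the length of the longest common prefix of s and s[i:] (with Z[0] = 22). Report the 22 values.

[22, 0, 3, 0, 1, 0, 0, 4, 0, 2, 0, 0, 1, 0, 0, 0, 0, 0, 0, 0, 1, 0]

Z[0]=22
i=1: fresh scan; Z[1]=0
i=2: fresh scan; Z[2]=3 scan→box=[2,5)
i=3: min(r-i=2, Z[1]=0)=0; Z[3]=0
i=4: min(r-i=1, Z[2]=3)=1; Z[4]=1
i=5: fresh scan; Z[5]=0
i=6: fresh scan; Z[6]=0
i=7: fresh scan; Z[7]=4 scan→box=[7,11)
i=8: min(r-i=3, Z[1]=0)=0; Z[8]=0
i=9: min(r-i=2, Z[2]=3)=2; Z[9]=2
i=10: min(r-i=1, Z[3]=0)=0; Z[10]=0
i=11: fresh scan; Z[11]=0
i=12: fresh scan; Z[12]=1 scan→box=[12,13)
i=13: fresh scan; Z[13]=0
i=14: fresh scan; Z[14]=0
i=15: fresh scan; Z[15]=0
i=16: fresh scan; Z[16]=0
i=17: fresh scan; Z[17]=0
i=18: fresh scan; Z[18]=0
i=19: fresh scan; Z[19]=0
i=20: fresh scan; Z[20]=1 scan→box=[20,21)
i=21: fresh scan; Z[21]=0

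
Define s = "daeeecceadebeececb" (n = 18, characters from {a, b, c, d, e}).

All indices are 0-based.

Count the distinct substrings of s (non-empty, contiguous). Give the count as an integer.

152

rank | idx | suffix
   0 |   8 | adebeececb
   1 |   1 | aeeecceadebeececb
   2 |  17 | b
   3 |  11 | beececb
   4 |  16 | cb
   5 |   5 | cceadebeececb
   6 |   6 | ceadebeececb
   7 |  14 | cecb
   8 |   0 | daeeecceadebeececb
   9 |   9 | debeececb
  10 |   7 | eadebeececb
  11 |  10 | ebeececb
  12 |  15 | ecb
  13 |   4 | ecceadebeececb
  14 |  13 | ececb
  15 |   3 | eecceadebeececb
  16 |  12 | eececb
  17 |   2 | eeecceadebeececb

SA = [8, 1, 17, 11, 16, 5, 6, 14, 0, 9, 7, 10, 15, 4, 13, 3, 12, 2]
rank  pair      lcp
   1  s[8:],s[1:]  1  'a'
   2  s[1:],s[17:]  0  ''
   3  s[17:],s[11:]  1  'b'
   4  s[11:],s[16:]  0  ''
   5  s[16:],s[5:]  1  'c'
   6  s[5:],s[6:]  1  'c'
   7  s[6:],s[14:]  2  'ce'
   8  s[14:],s[0:]  0  ''
   9  s[0:],s[9:]  1  'd'
  10  s[9:],s[7:]  0  ''
  11  s[7:],s[10:]  1  'e'
  12  s[10:],s[15:]  1  'e'
  13  s[15:],s[4:]  2  'ec'
  14  s[4:],s[13:]  2  'ec'
  15  s[13:],s[3:]  1  'e'
  16  s[3:],s[12:]  3  'eec'
  17  s[12:],s[2:]  2  'ee'

n(n+1)/2 = 18·19/2 = 171
Σ LCP = 0 + 1 + 0 + 1 + 0 + 1 + 1 + 2 + 0 + 1 + 0 + 1 + 1 + 2 + 2 + 1 + 3 + 2 = 19
distinct = 171 − 19 = 152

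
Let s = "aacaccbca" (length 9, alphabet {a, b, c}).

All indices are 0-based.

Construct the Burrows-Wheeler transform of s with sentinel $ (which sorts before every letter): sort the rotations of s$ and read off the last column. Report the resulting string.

rank  rotation    last
    0  $aacaccbca  a
    1  a$aacaccbc  c
    2  aacaccbca$  $
    3  acaccbca$a  a
    4  accbca$aac  c
    5  bca$aacacc  c
    6  ca$aacaccb  b
    7  caccbca$aa  a
    8  cbca$aacac  c
    9  ccbca$aaca  a

ac$accbaca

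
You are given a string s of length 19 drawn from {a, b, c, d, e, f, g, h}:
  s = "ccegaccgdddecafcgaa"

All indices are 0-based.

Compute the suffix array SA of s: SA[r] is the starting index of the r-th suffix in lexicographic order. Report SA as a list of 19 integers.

rank | idx | suffix
   0 |  18 | a
   1 |  17 | aa
   2 |   4 | accgdddecafcgaa
   3 |  13 | afcgaa
   4 |  12 | cafcgaa
   5 |   0 | ccegaccgdddecafcgaa
   6 |   5 | ccgdddecafcgaa
   7 |   1 | cegaccgdddecafcgaa
   8 |  15 | cgaa
   9 |   6 | cgdddecafcgaa
  10 |   8 | dddecafcgaa
  11 |   9 | ddecafcgaa
  12 |  10 | decafcgaa
  13 |  11 | ecafcgaa
  14 |   2 | egaccgdddecafcgaa
  15 |  14 | fcgaa
  16 |  16 | gaa
  17 |   3 | gaccgdddecafcgaa
  18 |   7 | gdddecafcgaa

[18, 17, 4, 13, 12, 0, 5, 1, 15, 6, 8, 9, 10, 11, 2, 14, 16, 3, 7]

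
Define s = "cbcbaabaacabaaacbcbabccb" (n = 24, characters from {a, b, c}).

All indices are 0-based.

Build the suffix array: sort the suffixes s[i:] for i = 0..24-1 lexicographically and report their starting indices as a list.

[12, 4, 7, 13, 10, 5, 19, 8, 14, 23, 11, 3, 6, 18, 1, 16, 20, 9, 22, 2, 17, 0, 15, 21]

sorted suffixes:
  #0 SA[0]=12  'aaacbcbabccb'
  #1 SA[1]=4  'aabaacabaaacbcbabccb'
  #2 SA[2]=7  'aacabaaacbcbabccb'
  #3 SA[3]=13  'aacbcbabccb'
  #4 SA[4]=10  'abaaacbcbabccb'
  #5 SA[5]=5  'abaacabaaacbcbabccb'
  #6 SA[6]=19  'abccb'
  #7 SA[7]=8  'acabaaacbcbabccb'
  #8 SA[8]=14  'acbcbabccb'
  #9 SA[9]=23  'b'
  #10 SA[10]=11  'baaacbcbabccb'
  #11 SA[11]=3  'baabaacabaaacbcbabccb'
  #12 SA[12]=6  'baacabaaacbcbabccb'
  #13 SA[13]=18  'babccb'
  #14 SA[14]=1  'bcbaabaacabaaacbcbabccb'
  #15 SA[15]=16  'bcbabccb'
  #16 SA[16]=20  'bccb'
  #17 SA[17]=9  'cabaaacbcbabccb'
  #18 SA[18]=22  'cb'
  #19 SA[19]=2  'cbaabaacabaaacbcbabccb'
  #20 SA[20]=17  'cbabccb'
  #21 SA[21]=0  'cbcbaabaacabaaacbcbabccb'
  #22 SA[22]=15  'cbcbabccb'
  #23 SA[23]=21  'ccb'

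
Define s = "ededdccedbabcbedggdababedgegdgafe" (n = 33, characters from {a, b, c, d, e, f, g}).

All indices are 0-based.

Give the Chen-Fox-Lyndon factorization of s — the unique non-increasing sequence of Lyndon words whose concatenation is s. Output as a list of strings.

["e", "de", "d", "d", "cced", "b", "abcbedggd", "ababedgegdgafe"]

emit factor 1: 'e' (i=0, period=1)
emit factor 2: 'de' (i=1, period=2)
emit factor 3: 'd' (i=3, period=1)
emit factor 4: 'd' (i=4, period=1)
emit factor 5: 'cced' (i=5, period=4)
emit factor 6: 'b' (i=9, period=1)
emit factor 7: 'abcbedggd' (i=10, period=9)
emit factor 8: 'ababedgegdgafe' (i=19, period=14)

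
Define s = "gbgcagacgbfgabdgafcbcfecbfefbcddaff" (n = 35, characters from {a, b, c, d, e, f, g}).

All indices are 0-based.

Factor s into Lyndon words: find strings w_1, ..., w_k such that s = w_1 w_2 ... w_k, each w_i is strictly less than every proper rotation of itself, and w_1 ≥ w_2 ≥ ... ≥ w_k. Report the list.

emit factor 1: 'g' (i=0, period=1)
emit factor 2: 'bgc' (i=1, period=3)
emit factor 3: 'ag' (i=4, period=2)
emit factor 4: 'acgbfg' (i=6, period=6)
emit factor 5: 'abdgafcbcfecbfefbcddaff' (i=12, period=23)

["g", "bgc", "ag", "acgbfg", "abdgafcbcfecbfefbcddaff"]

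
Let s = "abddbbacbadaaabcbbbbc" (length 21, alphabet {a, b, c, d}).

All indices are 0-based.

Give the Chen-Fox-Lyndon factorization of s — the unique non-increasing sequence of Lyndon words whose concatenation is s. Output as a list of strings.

["abddbbacbad", "aaabcbbbbc"]

emit factor 1: 'abddbbacbad' (i=0, period=11)
emit factor 2: 'aaabcbbbbc' (i=11, period=10)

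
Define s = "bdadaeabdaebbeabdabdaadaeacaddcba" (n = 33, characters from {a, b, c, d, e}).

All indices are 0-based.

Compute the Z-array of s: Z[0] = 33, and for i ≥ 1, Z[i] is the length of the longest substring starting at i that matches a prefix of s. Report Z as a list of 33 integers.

Z[0]=33
i=1: i≥r, start 0; Z[1]=0
i=2: i≥r, start 0; Z[2]=0
i=3: i≥r, start 0; Z[3]=0
i=4: i≥r, start 0; Z[4]=0
i=5: i≥r, start 0; Z[5]=0
i=6: i≥r, start 0; Z[6]=0
i=7: i≥r, start 0; Z[7]=3 scan→box=[7,10)
i=8: min(r-i=2, Z[1]=0)=0; Z[8]=0
i=9: min(r-i=1, Z[2]=0)=0; Z[9]=0
i=10: i≥r, start 0; Z[10]=0
i=11: i≥r, start 0; Z[11]=1 scan→box=[11,12)
i=12: i≥r, start 0; Z[12]=1 scan→box=[12,13)
i=13: i≥r, start 0; Z[13]=0
i=14: i≥r, start 0; Z[14]=0
i=15: i≥r, start 0; Z[15]=3 scan→box=[15,18)
i=16: min(r-i=2, Z[1]=0)=0; Z[16]=0
i=17: min(r-i=1, Z[2]=0)=0; Z[17]=0
i=18: i≥r, start 0; Z[18]=3 scan→box=[18,21)
i=19: min(r-i=2, Z[1]=0)=0; Z[19]=0
i=20: min(r-i=1, Z[2]=0)=0; Z[20]=0
i=21: i≥r, start 0; Z[21]=0
i=22: i≥r, start 0; Z[22]=0
i=23: i≥r, start 0; Z[23]=0
i=24: i≥r, start 0; Z[24]=0
i=25: i≥r, start 0; Z[25]=0
i=26: i≥r, start 0; Z[26]=0
i=27: i≥r, start 0; Z[27]=0
i=28: i≥r, start 0; Z[28]=0
i=29: i≥r, start 0; Z[29]=0
i=30: i≥r, start 0; Z[30]=0
i=31: i≥r, start 0; Z[31]=1 scan→box=[31,32)
i=32: i≥r, start 0; Z[32]=0

[33, 0, 0, 0, 0, 0, 0, 3, 0, 0, 0, 1, 1, 0, 0, 3, 0, 0, 3, 0, 0, 0, 0, 0, 0, 0, 0, 0, 0, 0, 0, 1, 0]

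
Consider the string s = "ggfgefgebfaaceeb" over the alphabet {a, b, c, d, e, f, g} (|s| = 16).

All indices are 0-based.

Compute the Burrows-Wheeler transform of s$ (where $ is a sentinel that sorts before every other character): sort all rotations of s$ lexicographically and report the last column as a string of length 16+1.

rank  rotation           last
    0  $ggfgefgebfaaceeb  b
    1  aaceeb$ggfgefgebf  f
    2  aceeb$ggfgefgebfa  a
    3  b$ggfgefgebfaacee  e
    4  bfaaceeb$ggfgefge  e
    5  ceeb$ggfgefgebfaa  a
    6  eb$ggfgefgebfaace  e
    7  ebfaaceeb$ggfgefg  g
    8  eeb$ggfgefgebfaac  c
    9  efgebfaaceeb$ggfg  g
   10  faaceeb$ggfgefgeb  b
   11  fgebfaaceeb$ggfge  e
   12  fgefgebfaaceeb$gg  g
   13  gebfaaceeb$ggfgef  f
   14  gefgebfaaceeb$ggf  f
   15  gfgefgebfaaceeb$g  g
   16  ggfgefgebfaaceeb$  $

bfaeeaegcgbegffg$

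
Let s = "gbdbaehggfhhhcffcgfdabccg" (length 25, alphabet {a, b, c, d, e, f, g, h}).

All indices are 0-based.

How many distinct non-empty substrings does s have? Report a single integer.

sorted suffixes:
  #0 SA[0]=20  'abccg'
  #1 SA[1]=4  'aehggfhhhcffcgfdabccg'
  #2 SA[2]=3  'baehggfhhhcffcgfdabccg'
  #3 SA[3]=21  'bccg'
  #4 SA[4]=1  'bdbaehggfhhhcffcgfdabccg'
  #5 SA[5]=22  'ccg'
  #6 SA[6]=13  'cffcgfdabccg'
  #7 SA[7]=23  'cg'
  #8 SA[8]=16  'cgfdabccg'
  #9 SA[9]=19  'dabccg'
  #10 SA[10]=2  'dbaehggfhhhcffcgfdabccg'
  #11 SA[11]=5  'ehggfhhhcffcgfdabccg'
  #12 SA[12]=15  'fcgfdabccg'
  #13 SA[13]=18  'fdabccg'
  #14 SA[14]=14  'ffcgfdabccg'
  #15 SA[15]=9  'fhhhcffcgfdabccg'
  #16 SA[16]=24  'g'
  #17 SA[17]=0  'gbdbaehggfhhhcffcgfdabccg'
  #18 SA[18]=17  'gfdabccg'
  #19 SA[19]=8  'gfhhhcffcgfdabccg'
  #20 SA[20]=7  'ggfhhhcffcgfdabccg'
  #21 SA[21]=12  'hcffcgfdabccg'
  #22 SA[22]=6  'hggfhhhcffcgfdabccg'
  #23 SA[23]=11  'hhcffcgfdabccg'
  #24 SA[24]=10  'hhhcffcgfdabccg'

SA = [20, 4, 3, 21, 1, 22, 13, 23, 16, 19, 2, 5, 15, 18, 14, 9, 24, 0, 17, 8, 7, 12, 6, 11, 10]
rank  pair      lcp
   1  s[20:],s[4:]  1  'a'
   2  s[4:],s[3:]  0  ''
   3  s[3:],s[21:]  1  'b'
   4  s[21:],s[1:]  1  'b'
   5  s[1:],s[22:]  0  ''
   6  s[22:],s[13:]  1  'c'
   7  s[13:],s[23:]  1  'c'
   8  s[23:],s[16:]  2  'cg'
   9  s[16:],s[19:]  0  ''
  10  s[19:],s[2:]  1  'd'
  11  s[2:],s[5:]  0  ''
  12  s[5:],s[15:]  0  ''
  13  s[15:],s[18:]  1  'f'
  14  s[18:],s[14:]  1  'f'
  15  s[14:],s[9:]  1  'f'
  16  s[9:],s[24:]  0  ''
  17  s[24:],s[0:]  1  'g'
  18  s[0:],s[17:]  1  'g'
  19  s[17:],s[8:]  2  'gf'
  20  s[8:],s[7:]  1  'g'
  21  s[7:],s[12:]  0  ''
  22  s[12:],s[6:]  1  'h'
  23  s[6:],s[11:]  1  'h'
  24  s[11:],s[10:]  2  'hh'

n(n+1)/2 = 25·26/2 = 325
Σ LCP = 0 + 1 + 0 + 1 + 1 + 0 + 1 + 1 + 2 + 0 + 1 + 0 + 0 + 1 + 1 + 1 + 0 + 1 + 1 + 2 + 1 + 0 + 1 + 1 + 2 = 20
distinct = 325 − 20 = 305

305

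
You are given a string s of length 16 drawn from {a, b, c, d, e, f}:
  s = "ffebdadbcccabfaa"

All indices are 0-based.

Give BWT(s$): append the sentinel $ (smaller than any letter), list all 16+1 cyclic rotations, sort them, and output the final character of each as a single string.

rank  rotation           last
    0  $ffebdadbcccabfaa  a
    1  a$ffebdadbcccabfa  a
    2  aa$ffebdadbcccabf  f
    3  abfaa$ffebdadbccc  c
    4  adbcccabfaa$ffebd  d
    5  bcccabfaa$ffebdad  d
    6  bdadbcccabfaa$ffe  e
    7  bfaa$ffebdadbccca  a
    8  cabfaa$ffebdadbcc  c
    9  ccabfaa$ffebdadbc  c
   10  cccabfaa$ffebdadb  b
   11  dadbcccabfaa$ffeb  b
   12  dbcccabfaa$ffebda  a
   13  ebdadbcccabfaa$ff  f
   14  faa$ffebdadbcccab  b
   15  febdadbcccabfaa$f  f
   16  ffebdadbcccabfaa$  $

aafcddeaccbbafbf$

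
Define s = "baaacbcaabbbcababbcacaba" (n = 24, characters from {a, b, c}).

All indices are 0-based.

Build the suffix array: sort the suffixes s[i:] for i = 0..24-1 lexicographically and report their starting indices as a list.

rank | idx | suffix
   0 |  23 | a
   1 |   1 | aaacbcaabbbcababbcacaba
   2 |   7 | aabbbcababbcacaba
   3 |   2 | aacbcaabbbcababbcacaba
   4 |  21 | aba
   5 |  13 | ababbcacaba
   6 |   8 | abbbcababbcacaba
   7 |  15 | abbcacaba
   8 |  19 | acaba
   9 |   3 | acbcaabbbcababbcacaba
  10 |  22 | ba
  11 |   0 | baaacbcaabbbcababbcacaba
  12 |  14 | babbcacaba
  13 |   9 | bbbcababbcacaba
  14 |  10 | bbcababbcacaba
  15 |  16 | bbcacaba
  16 |   5 | bcaabbbcababbcacaba
  17 |  11 | bcababbcacaba
  18 |  17 | bcacaba
  19 |   6 | caabbbcababbcacaba
  20 |  20 | caba
  21 |  12 | cababbcacaba
  22 |  18 | cacaba
  23 |   4 | cbcaabbbcababbcacaba

[23, 1, 7, 2, 21, 13, 8, 15, 19, 3, 22, 0, 14, 9, 10, 16, 5, 11, 17, 6, 20, 12, 18, 4]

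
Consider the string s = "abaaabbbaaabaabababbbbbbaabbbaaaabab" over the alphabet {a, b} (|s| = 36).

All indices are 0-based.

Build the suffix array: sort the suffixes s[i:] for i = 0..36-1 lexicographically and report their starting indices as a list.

[29, 8, 30, 2, 9, 31, 12, 24, 3, 34, 0, 10, 32, 13, 15, 25, 4, 17, 35, 28, 7, 1, 11, 23, 33, 14, 16, 27, 6, 22, 26, 5, 21, 20, 19, 18]

rank→(start, suffix):
  0 → (29, 'aaaabab')
  1 → (8, 'aaabaabababbbbbbaabbbaaaabab')
  2 → (30, 'aaabab')
  3 → (2, 'aaabbbaaabaabababbbbbbaabbbaaaabab')
  4 → (9, 'aabaabababbbbbbaabbbaaaabab')
  5 → (31, 'aabab')
  6 → (12, 'aabababbbbbbaabbbaaaabab')
  7 → (24, 'aabbbaaaabab')
  8 → (3, 'aabbbaaabaabababbbbbbaabbbaaaabab')
  9 → (34, 'ab')
  10 → (0, 'abaaabbbaaabaabababbbbbbaabbbaaaabab')
  11 → (10, 'abaabababbbbbbaabbbaaaabab')
  12 → (32, 'abab')
  13 → (13, 'abababbbbbbaabbbaaaabab')
  14 → (15, 'ababbbbbbaabbbaaaabab')
  15 → (25, 'abbbaaaabab')
  16 → (4, 'abbbaaabaabababbbbbbaabbbaaaabab')
  17 → (17, 'abbbbbbaabbbaaaabab')
  18 → (35, 'b')
  19 → (28, 'baaaabab')
  20 → (7, 'baaabaabababbbbbbaabbbaaaabab')
  21 → (1, 'baaabbbaaabaabababbbbbbaabbbaaaabab')
  22 → (11, 'baabababbbbbbaabbbaaaabab')
  23 → (23, 'baabbbaaaabab')
  24 → (33, 'bab')
  25 → (14, 'bababbbbbbaabbbaaaabab')
  26 → (16, 'babbbbbbaabbbaaaabab')
  27 → (27, 'bbaaaabab')
  28 → (6, 'bbaaabaabababbbbbbaabbbaaaabab')
  29 → (22, 'bbaabbbaaaabab')
  30 → (26, 'bbbaaaabab')
  31 → (5, 'bbbaaabaabababbbbbbaabbbaaaabab')
  32 → (21, 'bbbaabbbaaaabab')
  33 → (20, 'bbbbaabbbaaaabab')
  34 → (19, 'bbbbbaabbbaaaabab')
  35 → (18, 'bbbbbbaabbbaaaabab')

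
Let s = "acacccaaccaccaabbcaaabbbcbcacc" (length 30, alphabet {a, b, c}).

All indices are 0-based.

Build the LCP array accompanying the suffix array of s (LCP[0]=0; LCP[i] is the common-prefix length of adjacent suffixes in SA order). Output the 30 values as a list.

[0, 2, 4, 2, 1, 3, 1, 2, 3, 4, 3, 0, 2, 3, 1, 3, 2, 0, 1, 3, 3, 2, 4, 4, 1, 1, 2, 4, 3, 2]

rank→(start, suffix):
  0 → (18, 'aaabbbcbcacc')
  1 → (19, 'aabbbcbcacc')
  2 → (13, 'aabbcaaabbbcbcacc')
  3 → (6, 'aaccaccaabbcaaabbbcbcacc')
  4 → (20, 'abbbcbcacc')
  5 → (14, 'abbcaaabbbcbcacc')
  6 → (0, 'acacccaaccaccaabbcaaabbbcbcacc')
  7 → (27, 'acc')
  8 → (10, 'accaabbcaaabbbcbcacc')
  9 → (7, 'accaccaabbcaaabbbcbcacc')
  10 → (2, 'acccaaccaccaabbcaaabbbcbcacc')
  11 → (21, 'bbbcbcacc')
  12 → (15, 'bbcaaabbbcbcacc')
  13 → (22, 'bbcbcacc')
  14 → (16, 'bcaaabbbcbcacc')
  15 → (25, 'bcacc')
  16 → (23, 'bcbcacc')
  17 → (29, 'c')
  18 → (17, 'caaabbbcbcacc')
  19 → (12, 'caabbcaaabbbcbcacc')
  20 → (5, 'caaccaccaabbcaaabbbcbcacc')
  21 → (26, 'cacc')
  22 → (9, 'caccaabbcaaabbbcbcacc')
  23 → (1, 'cacccaaccaccaabbcaaabbbcbcacc')
  24 → (24, 'cbcacc')
  25 → (28, 'cc')
  26 → (11, 'ccaabbcaaabbbcbcacc')
  27 → (4, 'ccaaccaccaabbcaaabbbcbcacc')
  28 → (8, 'ccaccaabbcaaabbbcbcacc')
  29 → (3, 'cccaaccaccaabbcaaabbbcbcacc')

SA = [18, 19, 13, 6, 20, 14, 0, 27, 10, 7, 2, 21, 15, 22, 16, 25, 23, 29, 17, 12, 5, 26, 9, 1, 24, 28, 11, 4, 8, 3]
rank  pair      lcp
   1  s[18:],s[19:]  2  'aa'
   2  s[19:],s[13:]  4  'aabb'
   3  s[13:],s[6:]  2  'aa'
   4  s[6:],s[20:]  1  'a'
   5  s[20:],s[14:]  3  'abb'
   6  s[14:],s[0:]  1  'a'
   7  s[0:],s[27:]  2  'ac'
   8  s[27:],s[10:]  3  'acc'
   9  s[10:],s[7:]  4  'acca'
  10  s[7:],s[2:]  3  'acc'
  11  s[2:],s[21:]  0  ''
  12  s[21:],s[15:]  2  'bb'
  13  s[15:],s[22:]  3  'bbc'
  14  s[22:],s[16:]  1  'b'
  15  s[16:],s[25:]  3  'bca'
  16  s[25:],s[23:]  2  'bc'
  17  s[23:],s[29:]  0  ''
  18  s[29:],s[17:]  1  'c'
  19  s[17:],s[12:]  3  'caa'
  20  s[12:],s[5:]  3  'caa'
  21  s[5:],s[26:]  2  'ca'
  22  s[26:],s[9:]  4  'cacc'
  23  s[9:],s[1:]  4  'cacc'
  24  s[1:],s[24:]  1  'c'
  25  s[24:],s[28:]  1  'c'
  26  s[28:],s[11:]  2  'cc'
  27  s[11:],s[4:]  4  'ccaa'
  28  s[4:],s[8:]  3  'cca'
  29  s[8:],s[3:]  2  'cc'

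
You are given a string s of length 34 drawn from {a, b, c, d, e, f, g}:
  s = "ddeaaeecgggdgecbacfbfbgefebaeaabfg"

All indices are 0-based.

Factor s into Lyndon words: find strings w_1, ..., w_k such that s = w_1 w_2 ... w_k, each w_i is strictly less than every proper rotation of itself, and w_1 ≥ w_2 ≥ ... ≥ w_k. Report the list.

emit factor 1: 'dde' (i=0, period=3)
emit factor 2: 'aaeecgggdgecbacfbfbgefebae' (i=3, period=26)
emit factor 3: 'aabfg' (i=29, period=5)

["dde", "aaeecgggdgecbacfbfbgefebae", "aabfg"]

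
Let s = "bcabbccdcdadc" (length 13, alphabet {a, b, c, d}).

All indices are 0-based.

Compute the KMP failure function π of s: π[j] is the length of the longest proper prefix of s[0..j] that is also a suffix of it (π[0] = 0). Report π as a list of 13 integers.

π[0] = 0
j=1 s[j]='c': π[1]=0 (border '')
j=2 s[j]='a': π[2]=0 (border '')
j=3 s[j]='b': π[3]=1 (border 'b')
j=4 s[j]='b': k: 1→0; π[4]=1 (border 'b')
j=5 s[j]='c': π[5]=2 (border 'bc')
j=6 s[j]='c': k: 2→0; π[6]=0 (border '')
j=7 s[j]='d': π[7]=0 (border '')
j=8 s[j]='c': π[8]=0 (border '')
j=9 s[j]='d': π[9]=0 (border '')
j=10 s[j]='a': π[10]=0 (border '')
j=11 s[j]='d': π[11]=0 (border '')
j=12 s[j]='c': π[12]=0 (border '')

[0, 0, 0, 1, 1, 2, 0, 0, 0, 0, 0, 0, 0]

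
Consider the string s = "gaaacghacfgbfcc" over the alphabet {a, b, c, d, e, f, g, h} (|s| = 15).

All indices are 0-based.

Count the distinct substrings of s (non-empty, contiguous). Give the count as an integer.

rank | idx | suffix
   0 |   1 | aaacghacfgbfcc
   1 |   2 | aacghacfgbfcc
   2 |   7 | acfgbfcc
   3 |   3 | acghacfgbfcc
   4 |  11 | bfcc
   5 |  14 | c
   6 |  13 | cc
   7 |   8 | cfgbfcc
   8 |   4 | cghacfgbfcc
   9 |  12 | fcc
  10 |   9 | fgbfcc
  11 |   0 | gaaacghacfgbfcc
  12 |  10 | gbfcc
  13 |   5 | ghacfgbfcc
  14 |   6 | hacfgbfcc

SA = [1, 2, 7, 3, 11, 14, 13, 8, 4, 12, 9, 0, 10, 5, 6]
rank  pair      lcp
   1  s[1:],s[2:]  2  'aa'
   2  s[2:],s[7:]  1  'a'
   3  s[7:],s[3:]  2  'ac'
   4  s[3:],s[11:]  0  ''
   5  s[11:],s[14:]  0  ''
   6  s[14:],s[13:]  1  'c'
   7  s[13:],s[8:]  1  'c'
   8  s[8:],s[4:]  1  'c'
   9  s[4:],s[12:]  0  ''
  10  s[12:],s[9:]  1  'f'
  11  s[9:],s[0:]  0  ''
  12  s[0:],s[10:]  1  'g'
  13  s[10:],s[5:]  1  'g'
  14  s[5:],s[6:]  0  ''

n(n+1)/2 = 15·16/2 = 120
Σ LCP = 0 + 2 + 1 + 2 + 0 + 0 + 1 + 1 + 1 + 0 + 1 + 0 + 1 + 1 + 0 = 11
distinct = 120 − 11 = 109

109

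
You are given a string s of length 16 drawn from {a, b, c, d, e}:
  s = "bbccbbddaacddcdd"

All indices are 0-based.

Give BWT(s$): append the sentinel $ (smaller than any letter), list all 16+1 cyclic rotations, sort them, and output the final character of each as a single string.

dda$cbbcbdadddcbc

rank  rotation           last
    0  $bbccbbddaacddcdd  d
    1  aacddcdd$bbccbbdd  d
    2  acddcdd$bbccbbdda  a
    3  bbccbbddaacddcdd$  $
    4  bbddaacddcdd$bbcc  c
    5  bccbbddaacddcdd$b  b
    6  bddaacddcdd$bbccb  b
    7  cbbddaacddcdd$bbc  c
    8  ccbbddaacddcdd$bb  b
    9  cdd$bbccbbddaacdd  d
   10  cddcdd$bbccbbddaa  a
   11  d$bbccbbddaacddcd  d
   12  daacddcdd$bbccbbd  d
   13  dcdd$bbccbbddaacd  d
   14  dd$bbccbbddaacddc  c
   15  ddaacddcdd$bbccbb  b
   16  ddcdd$bbccbbddaac  c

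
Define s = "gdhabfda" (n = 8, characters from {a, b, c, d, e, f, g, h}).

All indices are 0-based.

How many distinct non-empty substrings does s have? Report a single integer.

sorted suffixes:
  #0 SA[0]=7  'a'
  #1 SA[1]=3  'abfda'
  #2 SA[2]=4  'bfda'
  #3 SA[3]=6  'da'
  #4 SA[4]=1  'dhabfda'
  #5 SA[5]=5  'fda'
  #6 SA[6]=0  'gdhabfda'
  #7 SA[7]=2  'habfda'

SA = [7, 3, 4, 6, 1, 5, 0, 2]
[i] adj suffixes → lcp
  [1] 7/3 → 1 ('a')
  [2] 3/4 → 0 ('')
  [3] 4/6 → 0 ('')
  [4] 6/1 → 1 ('d')
  [5] 1/5 → 0 ('')
  [6] 5/0 → 0 ('')
  [7] 0/2 → 0 ('')

n(n+1)/2 = 8·9/2 = 36
Σ LCP = 0 + 1 + 0 + 0 + 1 + 0 + 0 + 0 = 2
distinct = 36 − 2 = 34

34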